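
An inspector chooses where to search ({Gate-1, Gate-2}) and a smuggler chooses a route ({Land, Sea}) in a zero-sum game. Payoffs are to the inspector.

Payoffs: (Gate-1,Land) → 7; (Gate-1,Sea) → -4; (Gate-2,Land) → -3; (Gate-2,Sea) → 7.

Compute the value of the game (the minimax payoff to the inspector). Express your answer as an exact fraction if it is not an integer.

37/21

Row minima: Gate-1 → -4, Gate-2 → -3; maximin = -3.
Column maxima: Land → 7, Sea → 7; minimax = 7.
-3 ≠ 7, so there is no saddle point; optimal play is mixed.
Let the inspector play Gate-1 with probability p. Expected payoff against Land: 7p + (-3)(1−p) = 10p − 3; against Sea: (-4)p + 7(1−p) = −11p + 7.
Setting these equal: 10p − 3 = −11p + 7 ⇒ 21p = 10 ⇒ p = 10/21, and the value is (10)·(10/21) − 3 = 37/21.
For the smuggler: with q = P(Land), equating Gate-1's and Gate-2's payoffs gives 11q − 4 = −10q + 7 ⇒ q = 11/21.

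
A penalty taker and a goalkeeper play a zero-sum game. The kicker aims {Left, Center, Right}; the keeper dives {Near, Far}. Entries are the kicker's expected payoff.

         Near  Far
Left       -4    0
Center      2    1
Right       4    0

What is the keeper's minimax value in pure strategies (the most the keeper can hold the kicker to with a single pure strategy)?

1

Column maxima: Near → 4, Far → 1.
The smallest of these is 1.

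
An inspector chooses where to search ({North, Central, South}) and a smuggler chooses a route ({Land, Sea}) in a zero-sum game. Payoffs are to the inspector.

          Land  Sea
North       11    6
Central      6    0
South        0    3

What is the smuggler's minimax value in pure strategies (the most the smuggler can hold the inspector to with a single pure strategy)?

6

Column maxima: Land → 11, Sea → 6.
The smallest of these is 6.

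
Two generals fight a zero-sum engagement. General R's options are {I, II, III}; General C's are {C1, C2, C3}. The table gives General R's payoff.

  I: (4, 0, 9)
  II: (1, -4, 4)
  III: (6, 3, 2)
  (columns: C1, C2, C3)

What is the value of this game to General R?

27/10

Row minima: I → 0, II → -4, III → 2; maximin = 2.
Column maxima: C1 → 6, C2 → 3, C3 → 9; minimax = 3.
2 ≠ 3, so there is no saddle point; optimal play is mixed.
II is strictly dominated by I, so General R never plays it.
C1 is strictly dominated by C2 (it gives General R strictly more in every row), so General C never plays it.
On the remaining 2×2 (I, III vs C2, C3):
Let General R play I with probability p. Expected payoff against C2: 0p + 3(1−p) = −3p + 3; against C3: 9p + 2(1−p) = 7p + 2.
Setting these equal: −3p + 3 = 7p + 2 ⇒ −10p = -1 ⇒ p = 1/10, and the value is (-3)·(1/10) + 3 = 27/10.
For General C: with q = P(C2), equating I's and III's payoffs gives −9q + 9 = q + 2 ⇒ q = 7/10.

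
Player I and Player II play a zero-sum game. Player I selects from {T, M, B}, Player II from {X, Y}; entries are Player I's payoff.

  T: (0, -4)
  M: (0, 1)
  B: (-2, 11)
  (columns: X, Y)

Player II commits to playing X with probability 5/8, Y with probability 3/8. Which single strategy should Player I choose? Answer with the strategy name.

Expected payoff of T: (5/8)·0 + (3/8)·(-4) = -3/2.
Expected payoff of M: (5/8)·0 + (3/8)·1 = 3/8.
Expected payoff of B: (5/8)·(-2) + (3/8)·11 = 23/8.
The largest is 23/8, so Player I's best response is B.

B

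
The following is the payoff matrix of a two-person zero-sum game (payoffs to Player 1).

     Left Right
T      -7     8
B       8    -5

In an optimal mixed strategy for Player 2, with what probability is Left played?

Row minima: T → -7, B → -5; maximin = -5.
Column maxima: Left → 8, Right → 8; minimax = 8.
-5 ≠ 8, so there is no saddle point; optimal play is mixed.
Let Player 1 play T with probability p. Expected payoff against Left: (-7)p + 8(1−p) = −15p + 8; against Right: 8p + (-5)(1−p) = 13p − 5.
Setting these equal: −15p + 8 = 13p − 5 ⇒ −28p = -13 ⇒ p = 13/28, and the value is (-15)·(13/28) + 8 = 29/28.
For Player 2: with q = P(Left), equating T's and B's payoffs gives −15q + 8 = 13q − 5 ⇒ q = 13/28.

13/28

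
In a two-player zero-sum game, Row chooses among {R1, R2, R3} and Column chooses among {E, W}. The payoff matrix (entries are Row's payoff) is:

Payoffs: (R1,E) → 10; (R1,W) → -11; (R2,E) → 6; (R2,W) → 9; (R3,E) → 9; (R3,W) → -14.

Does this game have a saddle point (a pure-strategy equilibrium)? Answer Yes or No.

No

Row minima: R1 → -11, R2 → 6, R3 → -14; maximin = 6.
Column maxima: E → 10, W → 9; minimax = 9.
6 ≠ 9, so no pure-strategy equilibrium exists.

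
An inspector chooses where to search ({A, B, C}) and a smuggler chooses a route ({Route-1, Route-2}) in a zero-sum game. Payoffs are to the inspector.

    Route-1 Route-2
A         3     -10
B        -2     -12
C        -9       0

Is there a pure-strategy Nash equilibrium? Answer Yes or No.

No

Row minima: A → -10, B → -12, C → -9; maximin = -9.
Column maxima: Route-1 → 3, Route-2 → 0; minimax = 0.
-9 ≠ 0, so no pure-strategy equilibrium exists.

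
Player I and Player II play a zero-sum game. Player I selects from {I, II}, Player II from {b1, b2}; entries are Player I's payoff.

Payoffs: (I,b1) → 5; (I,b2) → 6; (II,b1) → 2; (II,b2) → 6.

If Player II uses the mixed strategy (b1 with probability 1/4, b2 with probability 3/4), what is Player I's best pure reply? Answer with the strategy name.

Expected payoff of I: (1/4)·5 + (3/4)·6 = 23/4.
Expected payoff of II: (1/4)·2 + (3/4)·6 = 5.
The largest is 23/4, so Player I's best response is I.

I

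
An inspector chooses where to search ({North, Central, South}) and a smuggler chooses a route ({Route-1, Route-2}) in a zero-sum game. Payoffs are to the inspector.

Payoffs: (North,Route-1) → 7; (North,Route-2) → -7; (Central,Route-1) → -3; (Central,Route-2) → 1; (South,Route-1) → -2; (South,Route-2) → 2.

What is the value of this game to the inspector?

0

Row minima: North → -7, Central → -3, South → -2; maximin = -2.
Column maxima: Route-1 → 7, Route-2 → 2; minimax = 2.
-2 ≠ 2, so there is no saddle point; optimal play is mixed.
Central is strictly dominated by South, so the inspector never plays it.
On the remaining 2×2 (North, South vs Route-1, Route-2):
Let the inspector play North with probability p. Expected payoff against Route-1: 7p + (-2)(1−p) = 9p − 2; against Route-2: (-7)p + 2(1−p) = −9p + 2.
Setting these equal: 9p − 2 = −9p + 2 ⇒ 18p = 4 ⇒ p = 2/9, and the value is (9)·(2/9) − 2 = 0.
For the smuggler: with q = P(Route-1), equating North's and South's payoffs gives 14q − 7 = −4q + 2 ⇒ q = 1/2.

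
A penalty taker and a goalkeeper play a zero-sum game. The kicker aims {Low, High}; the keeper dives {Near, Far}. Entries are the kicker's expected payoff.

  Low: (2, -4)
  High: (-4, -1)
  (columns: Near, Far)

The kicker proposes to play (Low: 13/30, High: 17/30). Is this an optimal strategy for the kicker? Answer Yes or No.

Against Near this mix gives (13/30)·2 + (17/30)·(-4) = -7/5.
Against Far this mix gives (13/30)·(-4) + (17/30)·(-1) = -23/10.
The keeper will play Far, holding the kicker to -23/10. Shifting weight toward the row that does better against Far would raise this floor (the equalizing mix achieves -2 against both Far and Near), so the proposed strategy is not optimal.

No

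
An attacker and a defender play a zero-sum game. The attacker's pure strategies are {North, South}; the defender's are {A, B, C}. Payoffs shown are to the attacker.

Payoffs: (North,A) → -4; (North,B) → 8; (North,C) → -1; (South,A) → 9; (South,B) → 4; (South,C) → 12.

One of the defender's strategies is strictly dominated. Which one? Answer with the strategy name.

C

A holds the attacker's payoff strictly below C in every row: -4 < -1, 9 < 12.
So C is strictly dominated for the defender.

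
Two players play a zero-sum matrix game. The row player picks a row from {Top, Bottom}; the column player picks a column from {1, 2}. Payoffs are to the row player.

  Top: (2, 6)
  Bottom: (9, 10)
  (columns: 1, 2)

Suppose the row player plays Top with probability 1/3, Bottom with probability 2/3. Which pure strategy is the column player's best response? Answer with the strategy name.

1

If the column player plays 1, the row player's expected payoff is (1/3)·2 + (2/3)·9 = 20/3.
If the column player plays 2, the row player's expected payoff is (1/3)·6 + (2/3)·10 = 26/3.
The column player minimizes the row player's payoff; the smallest is 20/3, so the best response is 1.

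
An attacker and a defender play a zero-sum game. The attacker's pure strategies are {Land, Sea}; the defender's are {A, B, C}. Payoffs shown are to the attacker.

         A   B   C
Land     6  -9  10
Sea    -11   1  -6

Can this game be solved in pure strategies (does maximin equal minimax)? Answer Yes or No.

No

Row minima: Land → -9, Sea → -11; maximin = -9.
Column maxima: A → 6, B → 1, C → 10; minimax = 1.
-9 ≠ 1, so no pure-strategy equilibrium exists.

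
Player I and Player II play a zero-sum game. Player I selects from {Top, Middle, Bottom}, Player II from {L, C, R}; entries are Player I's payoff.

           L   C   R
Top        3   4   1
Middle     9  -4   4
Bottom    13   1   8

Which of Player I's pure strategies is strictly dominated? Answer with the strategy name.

Bottom gives a strictly higher payoff than Middle against every column: 13 > 9, 1 > -4, 8 > 4.
So Middle is strictly dominated and Player I never plays it.

Middle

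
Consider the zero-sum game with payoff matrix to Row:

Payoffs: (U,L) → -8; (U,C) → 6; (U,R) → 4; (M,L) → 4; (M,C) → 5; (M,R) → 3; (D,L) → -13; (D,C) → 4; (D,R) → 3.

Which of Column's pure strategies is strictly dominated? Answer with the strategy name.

L holds Row's payoff strictly below C in every row: -8 < 6, 4 < 5, -13 < 4.
So C is strictly dominated for Column.

C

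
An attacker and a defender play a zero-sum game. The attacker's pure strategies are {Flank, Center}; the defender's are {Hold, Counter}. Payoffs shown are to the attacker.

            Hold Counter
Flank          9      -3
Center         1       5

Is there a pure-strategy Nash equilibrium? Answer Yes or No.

No

Row minima: Flank → -3, Center → 1; maximin = 1.
Column maxima: Hold → 9, Counter → 5; minimax = 5.
1 ≠ 5, so no pure-strategy equilibrium exists.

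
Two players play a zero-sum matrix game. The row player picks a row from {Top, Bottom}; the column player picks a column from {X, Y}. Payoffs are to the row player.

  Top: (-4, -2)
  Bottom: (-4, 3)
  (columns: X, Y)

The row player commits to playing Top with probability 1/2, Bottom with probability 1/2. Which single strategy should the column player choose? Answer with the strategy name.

X

If the column player plays X, the row player's expected payoff is (1/2)·(-4) + (1/2)·(-4) = -4.
If the column player plays Y, the row player's expected payoff is (1/2)·(-2) + (1/2)·3 = 1/2.
The column player minimizes the row player's payoff; the smallest is -4, so the best response is X.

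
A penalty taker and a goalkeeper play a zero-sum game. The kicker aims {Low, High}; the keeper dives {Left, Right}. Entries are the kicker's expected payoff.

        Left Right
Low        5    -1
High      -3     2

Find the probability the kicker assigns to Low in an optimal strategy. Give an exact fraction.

5/11

Row minima: Low → -1, High → -3; maximin = -1.
Column maxima: Left → 5, Right → 2; minimax = 2.
-1 ≠ 2, so there is no saddle point; optimal play is mixed.
Let the kicker play Low with probability p. Expected payoff against Left: 5p + (-3)(1−p) = 8p − 3; against Right: (-1)p + 2(1−p) = −3p + 2.
Setting these equal: 8p − 3 = −3p + 2 ⇒ 11p = 5 ⇒ p = 5/11, and the value is (8)·(5/11) − 3 = 7/11.
For the keeper: with q = P(Left), equating Low's and High's payoffs gives 6q − 1 = −5q + 2 ⇒ q = 3/11.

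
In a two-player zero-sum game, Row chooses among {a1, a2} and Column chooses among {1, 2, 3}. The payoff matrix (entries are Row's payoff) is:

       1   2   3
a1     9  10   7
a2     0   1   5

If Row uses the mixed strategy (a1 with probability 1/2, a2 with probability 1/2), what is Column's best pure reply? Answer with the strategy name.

1

If Column plays 1, Row's expected payoff is (1/2)·9 + (1/2)·0 = 9/2.
If Column plays 2, Row's expected payoff is (1/2)·10 + (1/2)·1 = 11/2.
If Column plays 3, Row's expected payoff is (1/2)·7 + (1/2)·5 = 6.
Column minimizes Row's payoff; the smallest is 9/2, so the best response is 1.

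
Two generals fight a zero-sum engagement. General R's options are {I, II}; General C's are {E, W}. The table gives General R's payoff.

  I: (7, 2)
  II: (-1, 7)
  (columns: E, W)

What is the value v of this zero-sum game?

51/13

Row minima: I → 2, II → -1; maximin = 2.
Column maxima: E → 7, W → 7; minimax = 7.
2 ≠ 7, so there is no saddle point; optimal play is mixed.
Let General R play I with probability p. Expected payoff against E: 7p + (-1)(1−p) = 8p − 1; against W: 2p + 7(1−p) = −5p + 7.
Setting these equal: 8p − 1 = −5p + 7 ⇒ 13p = 8 ⇒ p = 8/13, and the value is (8)·(8/13) − 1 = 51/13.
For General C: with q = P(E), equating I's and II's payoffs gives 5q + 2 = −8q + 7 ⇒ q = 5/13.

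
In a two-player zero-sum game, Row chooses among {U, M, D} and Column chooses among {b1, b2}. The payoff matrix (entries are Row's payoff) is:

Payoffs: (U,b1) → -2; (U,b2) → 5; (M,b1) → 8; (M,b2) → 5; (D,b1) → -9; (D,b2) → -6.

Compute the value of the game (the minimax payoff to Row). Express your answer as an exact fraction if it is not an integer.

5

Row minima: U → -2, M → 5, D → -9; maximin = 5.
Column maxima: b1 → 8, b2 → 5; minimax = 5.
Since maximin = minimax = 5, there is a saddle point and the value is 5.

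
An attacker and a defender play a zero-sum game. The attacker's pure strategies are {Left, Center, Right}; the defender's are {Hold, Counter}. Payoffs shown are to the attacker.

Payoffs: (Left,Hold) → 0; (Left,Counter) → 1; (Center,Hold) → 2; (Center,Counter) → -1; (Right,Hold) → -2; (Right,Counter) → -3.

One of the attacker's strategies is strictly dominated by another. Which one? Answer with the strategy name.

Left gives a strictly higher payoff than Right against every column: 0 > -2, 1 > -3.
So Right is strictly dominated and the attacker never plays it.

Right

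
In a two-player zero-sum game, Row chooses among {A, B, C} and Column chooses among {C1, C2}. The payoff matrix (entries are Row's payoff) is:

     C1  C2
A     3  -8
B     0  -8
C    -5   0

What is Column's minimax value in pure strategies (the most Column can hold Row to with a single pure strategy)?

0

Column maxima: C1 → 3, C2 → 0.
The smallest of these is 0.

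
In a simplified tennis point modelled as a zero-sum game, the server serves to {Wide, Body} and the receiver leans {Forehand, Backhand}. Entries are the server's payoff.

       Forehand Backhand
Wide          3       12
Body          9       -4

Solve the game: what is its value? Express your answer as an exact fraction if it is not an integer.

60/11

Row minima: Wide → 3, Body → -4; maximin = 3.
Column maxima: Forehand → 9, Backhand → 12; minimax = 9.
3 ≠ 9, so there is no saddle point; optimal play is mixed.
Let the server play Wide with probability p. Expected payoff against Forehand: 3p + 9(1−p) = −6p + 9; against Backhand: 12p + (-4)(1−p) = 16p − 4.
Setting these equal: −6p + 9 = 16p − 4 ⇒ −22p = -13 ⇒ p = 13/22, and the value is (-6)·(13/22) + 9 = 60/11.
For the receiver: with q = P(Forehand), equating Wide's and Body's payoffs gives −9q + 12 = 13q − 4 ⇒ q = 8/11.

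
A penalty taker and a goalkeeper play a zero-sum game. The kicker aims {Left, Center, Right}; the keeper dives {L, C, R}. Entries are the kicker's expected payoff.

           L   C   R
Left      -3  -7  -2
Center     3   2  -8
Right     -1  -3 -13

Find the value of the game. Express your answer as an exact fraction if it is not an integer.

Row minima: Left → -7, Center → -8, Right → -13; maximin = -7.
Column maxima: L → 3, C → 2, R → -2; minimax = -2.
-7 ≠ -2, so there is no saddle point; optimal play is mixed.
Right is strictly dominated by Center, so the kicker never plays it.
L is strictly dominated by C (it gives the kicker strictly more in every row), so the keeper never plays it.
On the remaining 2×2 (Left, Center vs C, R):
Let the kicker play Left with probability p. Expected payoff against C: (-7)p + 2(1−p) = −9p + 2; against R: (-2)p + (-8)(1−p) = 6p − 8.
Setting these equal: −9p + 2 = 6p − 8 ⇒ −15p = -10 ⇒ p = 2/3, and the value is (-9)·(2/3) + 2 = -4.
For the keeper: with q = P(C), equating Left's and Center's payoffs gives −5q − 2 = 10q − 8 ⇒ q = 2/5.

-4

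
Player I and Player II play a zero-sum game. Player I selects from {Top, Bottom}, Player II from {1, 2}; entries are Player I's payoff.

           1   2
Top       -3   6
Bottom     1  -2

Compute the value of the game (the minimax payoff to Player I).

Row minima: Top → -3, Bottom → -2; maximin = -2.
Column maxima: 1 → 1, 2 → 6; minimax = 1.
-2 ≠ 1, so there is no saddle point; optimal play is mixed.
Let Player I play Top with probability p. Expected payoff against 1: (-3)p + 1(1−p) = −4p + 1; against 2: 6p + (-2)(1−p) = 8p − 2.
Setting these equal: −4p + 1 = 8p − 2 ⇒ −12p = -3 ⇒ p = 1/4, and the value is (-4)·(1/4) + 1 = 0.
For Player II: with q = P(1), equating Top's and Bottom's payoffs gives −9q + 6 = 3q − 2 ⇒ q = 2/3.

0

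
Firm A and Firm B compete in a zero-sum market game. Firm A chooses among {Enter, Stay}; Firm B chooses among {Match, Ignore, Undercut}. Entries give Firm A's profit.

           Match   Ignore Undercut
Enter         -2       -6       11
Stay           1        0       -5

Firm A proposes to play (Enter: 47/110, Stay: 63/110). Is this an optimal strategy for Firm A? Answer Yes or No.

No

Against Match this mix gives (47/110)·(-2) + (63/110)·1 = -31/110.
Against Ignore this mix gives (47/110)·(-6) + (63/110)·0 = -141/55.
Against Undercut this mix gives (47/110)·11 + (63/110)·(-5) = 101/55.
Firm B will play Ignore, holding Firm A to -141/55. Shifting weight toward the row that does better against Ignore would raise this floor (the equalizing mix achieves -15/11 against both Ignore and Undercut), so the proposed strategy is not optimal.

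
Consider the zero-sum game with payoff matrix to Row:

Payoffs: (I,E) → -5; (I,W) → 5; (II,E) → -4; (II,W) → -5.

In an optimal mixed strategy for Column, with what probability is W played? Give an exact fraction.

1/11

Row minima: I → -5, II → -5; maximin = -5.
Column maxima: E → -4, W → 5; minimax = -4.
-5 ≠ -4, so there is no saddle point; optimal play is mixed.
Let Row play I with probability p. Expected payoff against E: (-5)p + (-4)(1−p) = −p − 4; against W: 5p + (-5)(1−p) = 10p − 5.
Setting these equal: −p − 4 = 10p − 5 ⇒ −11p = -1 ⇒ p = 1/11, and the value is (-1)·(1/11) − 4 = -45/11.
For Column: with q = P(E), equating I's and II's payoffs gives −10q + 5 = q − 5 ⇒ q = 10/11.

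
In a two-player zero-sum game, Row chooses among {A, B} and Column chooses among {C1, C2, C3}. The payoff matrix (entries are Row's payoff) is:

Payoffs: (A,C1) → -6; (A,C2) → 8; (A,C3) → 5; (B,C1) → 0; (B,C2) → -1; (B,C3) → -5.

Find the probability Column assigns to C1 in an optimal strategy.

Row minima: A → -6, B → -5; maximin = -5.
Column maxima: C1 → 0, C2 → 8, C3 → 5; minimax = 0.
-5 ≠ 0, so there is no saddle point; optimal play is mixed.
C2 is strictly dominated by C3 (it gives Row strictly more in every row), so Column never plays it.
On the remaining 2×2 (A, B vs C1, C3):
Let Row play A with probability p. Expected payoff against C1: (-6)p + 0(1−p) = −6p; against C3: 5p + (-5)(1−p) = 10p − 5.
Setting these equal: −6p = 10p − 5 ⇒ −16p = -5 ⇒ p = 5/16, and the value is (-6)·(5/16) = -15/8.
For Column: with q = P(C1), equating A's and B's payoffs gives −11q + 5 = 5q − 5 ⇒ q = 5/8.

5/8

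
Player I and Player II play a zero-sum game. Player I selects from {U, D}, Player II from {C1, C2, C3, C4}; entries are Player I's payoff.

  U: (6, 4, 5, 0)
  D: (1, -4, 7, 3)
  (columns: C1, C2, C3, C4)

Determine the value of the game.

12/11

Row minima: U → 0, D → -4; maximin = 0.
Column maxima: C1 → 6, C2 → 4, C3 → 7, C4 → 3; minimax = 3.
0 ≠ 3, so there is no saddle point; optimal play is mixed.
C1 is strictly dominated by C2 (it gives Player I strictly more in every row), so Player II never plays it.
C3 is strictly dominated by C2 (it gives Player I strictly more in every row), so Player II never plays it.
On the remaining 2×2 (U, D vs C2, C4):
Let Player I play U with probability p. Expected payoff against C2: 4p + (-4)(1−p) = 8p − 4; against C4: 0p + 3(1−p) = −3p + 3.
Setting these equal: 8p − 4 = −3p + 3 ⇒ 11p = 7 ⇒ p = 7/11, and the value is (8)·(7/11) − 4 = 12/11.
For Player II: with q = P(C2), equating U's and D's payoffs gives 4q = −7q + 3 ⇒ q = 3/11.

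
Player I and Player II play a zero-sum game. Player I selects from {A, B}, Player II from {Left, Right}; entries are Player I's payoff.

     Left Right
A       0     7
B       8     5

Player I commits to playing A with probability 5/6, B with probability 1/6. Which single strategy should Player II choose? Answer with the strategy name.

Left

If Player II plays Left, Player I's expected payoff is (5/6)·0 + (1/6)·8 = 4/3.
If Player II plays Right, Player I's expected payoff is (5/6)·7 + (1/6)·5 = 20/3.
Player II minimizes Player I's payoff; the smallest is 4/3, so the best response is Left.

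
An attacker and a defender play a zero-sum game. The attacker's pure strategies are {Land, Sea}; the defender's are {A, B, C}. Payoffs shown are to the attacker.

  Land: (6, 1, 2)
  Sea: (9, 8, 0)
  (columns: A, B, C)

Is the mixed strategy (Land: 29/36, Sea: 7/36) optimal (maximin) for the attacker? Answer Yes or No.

Against A this mix gives (29/36)·6 + (7/36)·9 = 79/12.
Against B this mix gives (29/36)·1 + (7/36)·8 = 85/36.
Against C this mix gives (29/36)·2 + (7/36)·0 = 29/18.
The defender will play C, holding the attacker to 29/18. Shifting weight toward the row that does better against C would raise this floor (the equalizing mix achieves 16/9 against both C and B), so the proposed strategy is not optimal.

No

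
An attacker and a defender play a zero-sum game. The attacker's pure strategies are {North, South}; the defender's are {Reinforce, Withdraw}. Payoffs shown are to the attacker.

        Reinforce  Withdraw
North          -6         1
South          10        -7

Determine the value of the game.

Row minima: North → -6, South → -7; maximin = -6.
Column maxima: Reinforce → 10, Withdraw → 1; minimax = 1.
-6 ≠ 1, so there is no saddle point; optimal play is mixed.
Let the attacker play North with probability p. Expected payoff against Reinforce: (-6)p + 10(1−p) = −16p + 10; against Withdraw: 1p + (-7)(1−p) = 8p − 7.
Setting these equal: −16p + 10 = 8p − 7 ⇒ −24p = -17 ⇒ p = 17/24, and the value is (-16)·(17/24) + 10 = -4/3.
For the defender: with q = P(Reinforce), equating North's and South's payoffs gives −7q + 1 = 17q − 7 ⇒ q = 1/3.

-4/3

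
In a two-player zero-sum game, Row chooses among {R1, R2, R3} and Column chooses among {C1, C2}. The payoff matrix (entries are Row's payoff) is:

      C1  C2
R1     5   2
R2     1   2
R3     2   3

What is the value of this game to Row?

11/4

Row minima: R1 → 2, R2 → 1, R3 → 2; maximin = 2.
Column maxima: C1 → 5, C2 → 3; minimax = 3.
2 ≠ 3, so there is no saddle point; optimal play is mixed.
R2 is strictly dominated by R3, so Row never plays it.
On the remaining 2×2 (R1, R3 vs C1, C2):
Let Row play R1 with probability p. Expected payoff against C1: 5p + 2(1−p) = 3p + 2; against C2: 2p + 3(1−p) = −p + 3.
Setting these equal: 3p + 2 = −p + 3 ⇒ 4p = 1 ⇒ p = 1/4, and the value is (3)·(1/4) + 2 = 11/4.
For Column: with q = P(C1), equating R1's and R3's payoffs gives 3q + 2 = −q + 3 ⇒ q = 1/4.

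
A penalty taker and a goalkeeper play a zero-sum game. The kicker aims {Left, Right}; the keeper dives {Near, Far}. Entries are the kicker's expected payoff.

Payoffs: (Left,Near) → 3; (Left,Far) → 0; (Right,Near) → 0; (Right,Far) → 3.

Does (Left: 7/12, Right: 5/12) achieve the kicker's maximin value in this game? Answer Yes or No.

No

Against Near this mix gives (7/12)·3 + (5/12)·0 = 7/4.
Against Far this mix gives (7/12)·0 + (5/12)·3 = 5/4.
The keeper will play Far, holding the kicker to 5/4. Shifting weight toward the row that does better against Far would raise this floor (the equalizing mix achieves 3/2 against both Far and Near), so the proposed strategy is not optimal.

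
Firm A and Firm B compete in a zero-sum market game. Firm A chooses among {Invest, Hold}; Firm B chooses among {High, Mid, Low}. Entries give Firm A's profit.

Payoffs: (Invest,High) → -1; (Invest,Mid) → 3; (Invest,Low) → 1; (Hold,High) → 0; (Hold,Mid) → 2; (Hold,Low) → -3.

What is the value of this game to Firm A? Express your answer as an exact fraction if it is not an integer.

-3/5

Row minima: Invest → -1, Hold → -3; maximin = -1.
Column maxima: High → 0, Mid → 3, Low → 1; minimax = 0.
-1 ≠ 0, so there is no saddle point; optimal play is mixed.
Mid is strictly dominated by High (it gives Firm A strictly more in every row), so Firm B never plays it.
On the remaining 2×2 (Invest, Hold vs High, Low):
Let Firm A play Invest with probability p. Expected payoff against High: (-1)p + 0(1−p) = −p; against Low: 1p + (-3)(1−p) = 4p − 3.
Setting these equal: −p = 4p − 3 ⇒ −5p = -3 ⇒ p = 3/5, and the value is (-1)·(3/5) = -3/5.
For Firm B: with q = P(High), equating Invest's and Hold's payoffs gives −2q + 1 = 3q − 3 ⇒ q = 4/5.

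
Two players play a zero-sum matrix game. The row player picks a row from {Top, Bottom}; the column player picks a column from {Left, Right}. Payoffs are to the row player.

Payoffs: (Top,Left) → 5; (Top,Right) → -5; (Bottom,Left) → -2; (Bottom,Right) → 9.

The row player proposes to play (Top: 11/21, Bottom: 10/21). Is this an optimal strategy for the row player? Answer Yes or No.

Against Left this mix gives (11/21)·5 + (10/21)·(-2) = 5/3.
Against Right this mix gives (11/21)·(-5) + (10/21)·9 = 5/3.
All of the column player's active replies (Left, Right) yield 5/3, and no column does worse for the row player. The mix makes the column player indifferent and guarantees 5/3, so it is optimal.

Yes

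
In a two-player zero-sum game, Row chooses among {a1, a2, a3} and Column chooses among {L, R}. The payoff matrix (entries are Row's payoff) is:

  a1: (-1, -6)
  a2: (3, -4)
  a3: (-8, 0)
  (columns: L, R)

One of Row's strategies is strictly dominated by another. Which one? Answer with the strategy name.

a1

a2 gives a strictly higher payoff than a1 against every column: 3 > -1, -4 > -6.
So a1 is strictly dominated and Row never plays it.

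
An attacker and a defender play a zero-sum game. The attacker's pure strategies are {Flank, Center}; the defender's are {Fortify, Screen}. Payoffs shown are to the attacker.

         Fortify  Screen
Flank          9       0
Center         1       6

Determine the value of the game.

Row minima: Flank → 0, Center → 1; maximin = 1.
Column maxima: Fortify → 9, Screen → 6; minimax = 6.
1 ≠ 6, so there is no saddle point; optimal play is mixed.
Let the attacker play Flank with probability p. Expected payoff against Fortify: 9p + 1(1−p) = 8p + 1; against Screen: 0p + 6(1−p) = −6p + 6.
Setting these equal: 8p + 1 = −6p + 6 ⇒ 14p = 5 ⇒ p = 5/14, and the value is (8)·(5/14) + 1 = 27/7.
For the defender: with q = P(Fortify), equating Flank's and Center's payoffs gives 9q = −5q + 6 ⇒ q = 3/7.

27/7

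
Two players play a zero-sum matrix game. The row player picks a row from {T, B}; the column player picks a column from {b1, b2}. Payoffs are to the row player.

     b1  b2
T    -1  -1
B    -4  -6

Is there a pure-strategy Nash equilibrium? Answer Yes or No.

Yes

Row minima: T → -1, B → -6; maximin = -1.
Column maxima: b1 → -1, b2 → -1; minimax = -1.
maximin = minimax = -1, so a saddle point exists.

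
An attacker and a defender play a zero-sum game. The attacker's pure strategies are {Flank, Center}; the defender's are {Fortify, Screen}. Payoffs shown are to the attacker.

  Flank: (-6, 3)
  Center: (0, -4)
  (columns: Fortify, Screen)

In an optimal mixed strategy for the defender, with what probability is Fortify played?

7/13

Row minima: Flank → -6, Center → -4; maximin = -4.
Column maxima: Fortify → 0, Screen → 3; minimax = 0.
-4 ≠ 0, so there is no saddle point; optimal play is mixed.
Let the attacker play Flank with probability p. Expected payoff against Fortify: (-6)p + 0(1−p) = −6p; against Screen: 3p + (-4)(1−p) = 7p − 4.
Setting these equal: −6p = 7p − 4 ⇒ −13p = -4 ⇒ p = 4/13, and the value is (-6)·(4/13) = -24/13.
For the defender: with q = P(Fortify), equating Flank's and Center's payoffs gives −9q + 3 = 4q − 4 ⇒ q = 7/13.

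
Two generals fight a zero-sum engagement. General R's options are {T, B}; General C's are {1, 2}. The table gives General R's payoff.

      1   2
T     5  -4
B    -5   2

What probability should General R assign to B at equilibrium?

9/16

Row minima: T → -4, B → -5; maximin = -4.
Column maxima: 1 → 5, 2 → 2; minimax = 2.
-4 ≠ 2, so there is no saddle point; optimal play is mixed.
Let General R play T with probability p. Expected payoff against 1: 5p + (-5)(1−p) = 10p − 5; against 2: (-4)p + 2(1−p) = −6p + 2.
Setting these equal: 10p − 5 = −6p + 2 ⇒ 16p = 7 ⇒ p = 7/16, and the value is (10)·(7/16) − 5 = -5/8.
For General C: with q = P(1), equating T's and B's payoffs gives 9q − 4 = −7q + 2 ⇒ q = 3/8.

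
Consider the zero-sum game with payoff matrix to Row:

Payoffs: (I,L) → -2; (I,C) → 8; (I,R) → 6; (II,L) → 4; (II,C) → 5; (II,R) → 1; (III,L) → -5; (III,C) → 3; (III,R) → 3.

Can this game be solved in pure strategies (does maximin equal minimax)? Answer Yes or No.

Row minima: I → -2, II → 1, III → -5; maximin = 1.
Column maxima: L → 4, C → 8, R → 6; minimax = 4.
1 ≠ 4, so no pure-strategy equilibrium exists.

No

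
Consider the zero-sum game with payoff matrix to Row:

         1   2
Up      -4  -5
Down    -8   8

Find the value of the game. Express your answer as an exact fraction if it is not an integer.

Row minima: Up → -5, Down → -8; maximin = -5.
Column maxima: 1 → -4, 2 → 8; minimax = -4.
-5 ≠ -4, so there is no saddle point; optimal play is mixed.
Let Row play Up with probability p. Expected payoff against 1: (-4)p + (-8)(1−p) = 4p − 8; against 2: (-5)p + 8(1−p) = −13p + 8.
Setting these equal: 4p − 8 = −13p + 8 ⇒ 17p = 16 ⇒ p = 16/17, and the value is (4)·(16/17) − 8 = -72/17.
For Column: with q = P(1), equating Up's and Down's payoffs gives q − 5 = −16q + 8 ⇒ q = 13/17.

-72/17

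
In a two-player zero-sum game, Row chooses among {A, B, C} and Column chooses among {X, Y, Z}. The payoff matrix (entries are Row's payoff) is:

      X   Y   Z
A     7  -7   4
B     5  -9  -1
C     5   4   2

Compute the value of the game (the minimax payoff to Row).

30/13

Row minima: A → -7, B → -9, C → 2; maximin = 2.
Column maxima: X → 7, Y → 4, Z → 4; minimax = 4.
2 ≠ 4, so there is no saddle point; optimal play is mixed.
B is strictly dominated by A, so Row never plays it.
X is strictly dominated by Y (it gives Row strictly more in every row), so Column never plays it.
On the remaining 2×2 (A, C vs Y, Z):
Let Row play A with probability p. Expected payoff against Y: (-7)p + 4(1−p) = −11p + 4; against Z: 4p + 2(1−p) = 2p + 2.
Setting these equal: −11p + 4 = 2p + 2 ⇒ −13p = -2 ⇒ p = 2/13, and the value is (-11)·(2/13) + 4 = 30/13.
For Column: with q = P(Y), equating A's and C's payoffs gives −11q + 4 = 2q + 2 ⇒ q = 2/13.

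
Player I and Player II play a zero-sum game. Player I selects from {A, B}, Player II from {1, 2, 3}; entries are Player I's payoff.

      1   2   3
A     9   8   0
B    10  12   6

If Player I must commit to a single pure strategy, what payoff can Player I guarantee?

Row minima: A → 0, B → 6.
The best of these is 6.

6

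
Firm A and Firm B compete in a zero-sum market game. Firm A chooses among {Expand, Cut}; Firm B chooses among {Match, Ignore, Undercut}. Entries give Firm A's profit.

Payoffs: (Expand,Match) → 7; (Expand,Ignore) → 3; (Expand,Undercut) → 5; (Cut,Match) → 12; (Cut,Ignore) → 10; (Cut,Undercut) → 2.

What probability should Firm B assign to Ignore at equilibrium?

Row minima: Expand → 3, Cut → 2; maximin = 3.
Column maxima: Match → 12, Ignore → 10, Undercut → 5; minimax = 5.
3 ≠ 5, so there is no saddle point; optimal play is mixed.
Match is strictly dominated by Ignore (it gives Firm A strictly more in every row), so Firm B never plays it.
On the remaining 2×2 (Expand, Cut vs Ignore, Undercut):
Let Firm A play Expand with probability p. Expected payoff against Ignore: 3p + 10(1−p) = −7p + 10; against Undercut: 5p + 2(1−p) = 3p + 2.
Setting these equal: −7p + 10 = 3p + 2 ⇒ −10p = -8 ⇒ p = 4/5, and the value is (-7)·(4/5) + 10 = 22/5.
For Firm B: with q = P(Ignore), equating Expand's and Cut's payoffs gives −2q + 5 = 8q + 2 ⇒ q = 3/10.

3/10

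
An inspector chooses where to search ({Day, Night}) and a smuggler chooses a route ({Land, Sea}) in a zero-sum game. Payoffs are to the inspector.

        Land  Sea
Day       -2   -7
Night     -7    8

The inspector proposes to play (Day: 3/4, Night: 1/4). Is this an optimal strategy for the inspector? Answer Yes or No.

Against Land this mix gives (3/4)·(-2) + (1/4)·(-7) = -13/4.
Against Sea this mix gives (3/4)·(-7) + (1/4)·8 = -13/4.
All of the smuggler's active replies (Land, Sea) yield -13/4, and no column does worse for the inspector. The mix makes the smuggler indifferent and guarantees -13/4, so it is optimal.

Yes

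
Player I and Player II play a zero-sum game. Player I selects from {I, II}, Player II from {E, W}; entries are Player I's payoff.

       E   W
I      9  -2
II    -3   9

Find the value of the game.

75/23

Row minima: I → -2, II → -3; maximin = -2.
Column maxima: E → 9, W → 9; minimax = 9.
-2 ≠ 9, so there is no saddle point; optimal play is mixed.
Let Player I play I with probability p. Expected payoff against E: 9p + (-3)(1−p) = 12p − 3; against W: (-2)p + 9(1−p) = −11p + 9.
Setting these equal: 12p − 3 = −11p + 9 ⇒ 23p = 12 ⇒ p = 12/23, and the value is (12)·(12/23) − 3 = 75/23.
For Player II: with q = P(E), equating I's and II's payoffs gives 11q − 2 = −12q + 9 ⇒ q = 11/23.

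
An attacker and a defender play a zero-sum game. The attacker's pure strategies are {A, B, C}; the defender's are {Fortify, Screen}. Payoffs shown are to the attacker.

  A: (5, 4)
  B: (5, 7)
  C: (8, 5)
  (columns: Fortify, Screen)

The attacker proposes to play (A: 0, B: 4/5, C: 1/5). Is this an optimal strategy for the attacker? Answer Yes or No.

No

Against Fortify this mix gives (4/5)·5 + (1/5)·8 = 28/5.
Against Screen this mix gives (4/5)·7 + (1/5)·5 = 33/5.
The defender will play Fortify, holding the attacker to 28/5. Shifting weight toward the row that does better against Fortify would raise this floor (the equalizing mix achieves 31/5 against both Fortify and Screen), so the proposed strategy is not optimal.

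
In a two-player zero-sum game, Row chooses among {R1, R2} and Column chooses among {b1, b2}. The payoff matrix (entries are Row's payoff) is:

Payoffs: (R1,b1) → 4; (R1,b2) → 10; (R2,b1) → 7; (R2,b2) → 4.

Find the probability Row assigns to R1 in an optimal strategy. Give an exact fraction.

Row minima: R1 → 4, R2 → 4; maximin = 4.
Column maxima: b1 → 7, b2 → 10; minimax = 7.
4 ≠ 7, so there is no saddle point; optimal play is mixed.
Let Row play R1 with probability p. Expected payoff against b1: 4p + 7(1−p) = −3p + 7; against b2: 10p + 4(1−p) = 6p + 4.
Setting these equal: −3p + 7 = 6p + 4 ⇒ −9p = -3 ⇒ p = 1/3, and the value is (-3)·(1/3) + 7 = 6.
For Column: with q = P(b1), equating R1's and R2's payoffs gives −6q + 10 = 3q + 4 ⇒ q = 2/3.

1/3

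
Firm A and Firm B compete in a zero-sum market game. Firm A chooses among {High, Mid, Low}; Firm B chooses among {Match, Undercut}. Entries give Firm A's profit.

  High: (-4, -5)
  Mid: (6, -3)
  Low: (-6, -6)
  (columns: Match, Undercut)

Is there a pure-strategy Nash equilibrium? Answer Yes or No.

Row minima: High → -5, Mid → -3, Low → -6; maximin = -3.
Column maxima: Match → 6, Undercut → -3; minimax = -3.
maximin = minimax = -3, so a saddle point exists.

Yes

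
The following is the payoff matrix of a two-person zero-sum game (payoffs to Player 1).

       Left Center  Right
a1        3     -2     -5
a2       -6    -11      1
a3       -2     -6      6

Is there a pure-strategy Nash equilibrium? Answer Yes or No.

No

Row minima: a1 → -5, a2 → -11, a3 → -6; maximin = -5.
Column maxima: Left → 3, Center → -2, Right → 6; minimax = -2.
-5 ≠ -2, so no pure-strategy equilibrium exists.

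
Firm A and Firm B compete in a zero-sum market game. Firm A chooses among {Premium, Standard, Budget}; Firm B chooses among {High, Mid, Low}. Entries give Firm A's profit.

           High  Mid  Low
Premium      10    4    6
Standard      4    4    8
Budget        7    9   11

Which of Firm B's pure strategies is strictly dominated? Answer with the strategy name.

Low

Mid holds Firm A's payoff strictly below Low in every row: 4 < 6, 4 < 8, 9 < 11.
So Low is strictly dominated for Firm B.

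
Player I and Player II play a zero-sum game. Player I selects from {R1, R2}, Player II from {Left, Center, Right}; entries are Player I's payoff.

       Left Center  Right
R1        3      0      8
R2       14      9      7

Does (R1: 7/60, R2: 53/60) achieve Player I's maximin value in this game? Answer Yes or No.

No

Against Left this mix gives (7/60)·3 + (53/60)·14 = 763/60.
Against Center this mix gives (7/60)·0 + (53/60)·9 = 159/20.
Against Right this mix gives (7/60)·8 + (53/60)·7 = 427/60.
Player II will play Right, holding Player I to 427/60. Shifting weight toward the row that does better against Right would raise this floor (the equalizing mix achieves 36/5 against both Right and Center), so the proposed strategy is not optimal.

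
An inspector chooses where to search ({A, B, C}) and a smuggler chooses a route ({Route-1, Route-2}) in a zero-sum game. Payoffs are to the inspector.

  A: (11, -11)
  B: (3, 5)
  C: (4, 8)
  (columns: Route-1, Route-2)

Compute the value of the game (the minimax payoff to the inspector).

66/13

Row minima: A → -11, B → 3, C → 4; maximin = 4.
Column maxima: Route-1 → 11, Route-2 → 8; minimax = 8.
4 ≠ 8, so there is no saddle point; optimal play is mixed.
B is strictly dominated by C, so the inspector never plays it.
On the remaining 2×2 (A, C vs Route-1, Route-2):
Let the inspector play A with probability p. Expected payoff against Route-1: 11p + 4(1−p) = 7p + 4; against Route-2: (-11)p + 8(1−p) = −19p + 8.
Setting these equal: 7p + 4 = −19p + 8 ⇒ 26p = 4 ⇒ p = 2/13, and the value is (7)·(2/13) + 4 = 66/13.
For the smuggler: with q = P(Route-1), equating A's and C's payoffs gives 22q − 11 = −4q + 8 ⇒ q = 19/26.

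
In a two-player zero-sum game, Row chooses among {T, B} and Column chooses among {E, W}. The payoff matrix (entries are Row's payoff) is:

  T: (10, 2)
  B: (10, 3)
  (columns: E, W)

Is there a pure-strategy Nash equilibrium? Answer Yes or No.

Yes

Row minima: T → 2, B → 3; maximin = 3.
Column maxima: E → 10, W → 3; minimax = 3.
maximin = minimax = 3, so a saddle point exists.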